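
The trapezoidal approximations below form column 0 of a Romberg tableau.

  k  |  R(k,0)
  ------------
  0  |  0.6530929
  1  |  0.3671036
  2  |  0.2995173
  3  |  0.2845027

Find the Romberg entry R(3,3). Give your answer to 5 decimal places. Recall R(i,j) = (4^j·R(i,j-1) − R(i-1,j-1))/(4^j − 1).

0.27970

Richardson extrapolation on the trapezoidal column (denominator 4−1=3):
R(1,1) = 0.3671036 + (0.3671036 − 0.6530929)/3 = 0.2717738
R(2,1) = (4·0.2995173 − 0.3671036) / 3 = 0.2769885
R(3,1) = 0.2845027 + (0.2845027 − 0.2995173)/3 = 0.2794978
R(2,2) = (16·0.2769885 − 0.2717738) / 15 = 0.2773361
R(3,2) = 0.2794978 + (0.2794978 − 0.2769885)/15 = 0.2796651
R(3,3) = 0.2796651 + (0.2796651 − 0.2773361)/63 = 0.2797021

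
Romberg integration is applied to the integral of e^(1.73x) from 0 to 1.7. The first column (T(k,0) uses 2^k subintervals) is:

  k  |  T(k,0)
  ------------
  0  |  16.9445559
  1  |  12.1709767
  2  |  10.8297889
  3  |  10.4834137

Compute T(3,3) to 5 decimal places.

10.36693

T(1,1) = (4·12.1709767 − 16.9445559) / 3 = 10.5797836
T(2,1) = (4·10.8297889 − 12.1709767) / 3 = 10.3827263
T(3,1) = 10.4834137 + (10.4834137 − 10.8297889)/3 = 10.3679553
T(2,2) = 10.3827263 + (10.3827263 − 10.5797836)/15 = 10.3695891
T(3,2) = (16·10.3679553 − 10.3827263) / 15 = 10.3669706
T(3,3) = (64·10.3669706 − 10.3695891) / 63 = 10.3669290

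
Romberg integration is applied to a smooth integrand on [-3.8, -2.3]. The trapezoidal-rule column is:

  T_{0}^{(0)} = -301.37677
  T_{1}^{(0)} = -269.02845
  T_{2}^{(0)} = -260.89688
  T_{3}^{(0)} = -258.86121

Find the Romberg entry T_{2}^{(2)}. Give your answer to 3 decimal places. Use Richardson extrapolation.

-258.182

Richardson extrapolation on the trapezoidal column (denominator 4−1=3):
T_{1}^{(1)} = -269.02845 + (-269.02845 − (-301.37677))/3 = -258.24568
T_{2}^{(1)} = -260.89688 + (-260.89688 − (-269.02845))/3 = -258.18636
T_{2}^{(2)} = (16·(-258.18636) − (-258.24568)) / 15 = -258.18241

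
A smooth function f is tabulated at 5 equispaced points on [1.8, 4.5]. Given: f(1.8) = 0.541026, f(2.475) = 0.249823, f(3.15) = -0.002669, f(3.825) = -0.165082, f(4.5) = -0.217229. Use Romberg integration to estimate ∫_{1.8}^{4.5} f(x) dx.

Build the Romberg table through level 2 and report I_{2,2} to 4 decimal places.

I_{0,0} (trapezoid, 1 panel, h=2.7000): 0.437126
I_{1,0} (trapezoid, 2 panels, h=1.3500): 0.214960
I_{2,0} (trapezoid, 4 panels, h=0.6750): 0.164680
I_{1,1} = 0.214960 + (0.214960 − 0.437126)/3 = 0.140905
I_{2,1} = 0.164680 + (0.164680 − 0.214960)/3 = 0.147920
I_{2,2} = 0.147920 + (0.147920 − 0.140905)/15 = 0.148388

0.1484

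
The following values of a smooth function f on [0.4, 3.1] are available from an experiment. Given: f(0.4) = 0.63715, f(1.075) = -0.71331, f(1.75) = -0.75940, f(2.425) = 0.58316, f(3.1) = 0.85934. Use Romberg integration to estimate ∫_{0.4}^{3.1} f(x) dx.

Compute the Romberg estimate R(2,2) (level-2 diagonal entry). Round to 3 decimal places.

R(0,0) (trapezoid, 1 panel, h=2.7000): 2.02026
R(1,0) (trapezoid, 2 panels, h=1.3500): -0.01506
R(2,0) (trapezoid, 4 panels, h=0.6750): -0.09538
R(1,1) = -0.01506 + (-0.01506 − 2.02026)/3 = -0.69350
R(2,1) = -0.09538 + (-0.09538 − (-0.01506))/3 = -0.12215
R(2,2) = -0.12215 + (-0.12215 − (-0.69350))/15 = -0.08406

-0.084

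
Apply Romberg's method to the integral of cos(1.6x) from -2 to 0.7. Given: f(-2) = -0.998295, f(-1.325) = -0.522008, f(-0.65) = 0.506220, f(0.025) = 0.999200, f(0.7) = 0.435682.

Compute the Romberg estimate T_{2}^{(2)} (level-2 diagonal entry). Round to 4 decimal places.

T_{0}^{(0)} (trapezoid, 1 panel, h=2.7000): -0.759528
T_{1}^{(0)} (trapezoid, 2 panels, h=1.3500): 0.303633
T_{2}^{(0)} (trapezoid, 4 panels, h=0.6750): 0.473921
T_{1}^{(1)} = 0.303633 + (0.303633 − (-0.759528))/3 = 0.658020
T_{2}^{(1)} = 0.473921 + (0.473921 − 0.303633)/3 = 0.530684
T_{2}^{(2)} = 0.530684 + (0.530684 − 0.658020)/15 = 0.522195

0.5222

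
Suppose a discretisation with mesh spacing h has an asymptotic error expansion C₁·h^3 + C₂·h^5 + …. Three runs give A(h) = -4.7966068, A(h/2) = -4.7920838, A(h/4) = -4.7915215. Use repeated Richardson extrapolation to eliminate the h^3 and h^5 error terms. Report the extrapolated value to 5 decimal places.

First eliminate the h^3 term (factor 2^3 = 8):
  B₁ = (8·(-4.7920838) − (-4.7966068))/7 = -4.7914377
  B₂ = (8·(-4.7915215) − (-4.7920838))/7 = -4.7914412
Then eliminate the h^5 term (factor 2^5 = 32):
  (32·(-4.7914412) − (-4.7914377))/31 = -4.7914413

-4.79144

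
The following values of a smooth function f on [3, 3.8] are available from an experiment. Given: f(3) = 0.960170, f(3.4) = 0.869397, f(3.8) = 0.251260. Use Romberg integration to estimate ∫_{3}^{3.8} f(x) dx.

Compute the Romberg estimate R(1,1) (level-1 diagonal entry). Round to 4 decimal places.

0.6252

R(0,0) (trapezoid, 1 panel, h=0.8000): 0.484572
R(1,0) (trapezoid, 2 panels, h=0.4000): 0.590045
R(1,1) = 0.590045 + (0.590045 − 0.484572)/3 = 0.625203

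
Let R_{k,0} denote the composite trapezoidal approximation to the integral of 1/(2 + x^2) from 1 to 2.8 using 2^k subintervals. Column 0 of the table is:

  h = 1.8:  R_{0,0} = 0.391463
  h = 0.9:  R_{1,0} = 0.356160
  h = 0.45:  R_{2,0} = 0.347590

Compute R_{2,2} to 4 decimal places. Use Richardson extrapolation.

Richardson extrapolation on the trapezoidal column (denominator 4−1=3):
R_{1,1} = 0.356160 + (0.356160 − 0.391463)/3 = 0.344392
R_{2,1} = 0.347590 + (0.347590 − 0.356160)/3 = 0.344733
R_{2,2} = (16·0.344733 − 0.344392) / 15 = 0.344756

0.3448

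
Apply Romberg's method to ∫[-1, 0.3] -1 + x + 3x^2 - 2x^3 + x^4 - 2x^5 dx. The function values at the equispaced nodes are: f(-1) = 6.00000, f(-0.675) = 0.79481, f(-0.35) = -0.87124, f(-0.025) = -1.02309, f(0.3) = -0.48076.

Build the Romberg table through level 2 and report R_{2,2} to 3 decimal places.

0.302

R_{0,0} (trapezoid, 1 panel, h=1.3000): 3.58751
R_{1,0} (trapezoid, 2 panels, h=0.6500): 1.22745
R_{2,0} (trapezoid, 4 panels, h=0.3250): 0.53953
R_{1,1} = 1.22745 + (1.22745 − 3.58751)/3 = 0.44076
R_{2,1} = 0.53953 + (0.53953 − 1.22745)/3 = 0.31022
R_{2,2} = 0.31022 + (0.31022 − 0.44076)/15 = 0.30152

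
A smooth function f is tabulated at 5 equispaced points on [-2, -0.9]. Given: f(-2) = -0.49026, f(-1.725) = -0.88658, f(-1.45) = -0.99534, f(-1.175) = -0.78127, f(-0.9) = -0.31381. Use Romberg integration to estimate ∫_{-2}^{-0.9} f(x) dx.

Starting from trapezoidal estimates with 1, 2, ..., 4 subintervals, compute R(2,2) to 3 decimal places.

R(0,0) (trapezoid, 1 panel, h=1.1000): -0.44224
R(1,0) (trapezoid, 2 panels, h=0.5500): -0.76856
R(2,0) (trapezoid, 4 panels, h=0.2750): -0.84294
R(1,1) = -0.76856 + (-0.76856 − (-0.44224))/3 = -0.87733
R(2,1) = -0.84294 + (-0.84294 − (-0.76856))/3 = -0.86773
R(2,2) = -0.86773 + (-0.86773 − (-0.87733))/15 = -0.86709

-0.867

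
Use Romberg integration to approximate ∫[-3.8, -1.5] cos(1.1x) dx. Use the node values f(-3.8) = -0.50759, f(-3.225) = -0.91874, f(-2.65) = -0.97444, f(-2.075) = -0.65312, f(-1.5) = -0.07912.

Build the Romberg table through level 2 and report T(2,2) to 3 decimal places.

-1.689

T(0,0) (trapezoid, 1 panel, h=2.3000): -0.67472
T(1,0) (trapezoid, 2 panels, h=1.1500): -1.45796
T(2,0) (trapezoid, 4 panels, h=0.5750): -1.63280
T(1,1) = -1.45796 + (-1.45796 − (-0.67472))/3 = -1.71904
T(2,1) = -1.63280 + (-1.63280 − (-1.45796))/3 = -1.69108
T(2,2) = -1.69108 + (-1.69108 − (-1.71904))/15 = -1.68922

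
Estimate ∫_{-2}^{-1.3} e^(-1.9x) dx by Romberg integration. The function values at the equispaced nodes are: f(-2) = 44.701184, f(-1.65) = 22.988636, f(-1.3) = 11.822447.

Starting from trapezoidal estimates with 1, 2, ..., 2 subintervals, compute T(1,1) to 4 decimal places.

T(0,0) (trapezoid, 1 panel, h=0.7000): 19.783271
T(1,0) (trapezoid, 2 panels, h=0.3500): 17.937658
T(1,1) = 17.937658 + (17.937658 − 19.783271)/3 = 17.322454

17.3225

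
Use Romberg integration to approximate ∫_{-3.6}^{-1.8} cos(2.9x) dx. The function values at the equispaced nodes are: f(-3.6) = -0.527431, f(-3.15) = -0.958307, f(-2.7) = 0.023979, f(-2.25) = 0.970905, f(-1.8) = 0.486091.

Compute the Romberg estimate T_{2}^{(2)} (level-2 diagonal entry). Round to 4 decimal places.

T_{0}^{(0)} (trapezoid, 1 panel, h=1.8000): -0.037206
T_{1}^{(0)} (trapezoid, 2 panels, h=0.9000): 0.002978
T_{2}^{(0)} (trapezoid, 4 panels, h=0.4500): 0.007158
T_{1}^{(1)} = 0.002978 + (0.002978 − (-0.037206))/3 = 0.016373
T_{2}^{(1)} = 0.007158 + (0.007158 − 0.002978)/3 = 0.008551
T_{2}^{(2)} = 0.008551 + (0.008551 − 0.016373)/15 = 0.008030

0.0080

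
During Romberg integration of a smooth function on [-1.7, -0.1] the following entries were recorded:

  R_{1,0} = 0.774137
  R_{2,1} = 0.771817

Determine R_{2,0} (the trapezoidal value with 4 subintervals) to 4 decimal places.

From R_{2,1} = (4·R_{2,0} − R_{1,0})/3, solve for R_{2,0}:
4·R_{2,0} = 3·0.771817 + 0.774137 = 3.089588
R_{2,0} = 0.772397

0.7724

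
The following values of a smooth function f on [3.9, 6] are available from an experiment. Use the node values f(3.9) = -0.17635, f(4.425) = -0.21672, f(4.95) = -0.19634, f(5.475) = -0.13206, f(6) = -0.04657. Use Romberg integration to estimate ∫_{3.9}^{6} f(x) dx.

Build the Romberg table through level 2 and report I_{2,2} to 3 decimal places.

I_{0,0} (trapezoid, 1 panel, h=2.1000): -0.23407
I_{1,0} (trapezoid, 2 panels, h=1.0500): -0.32319
I_{2,0} (trapezoid, 4 panels, h=0.5250): -0.34470
I_{1,1} = -0.32319 + (-0.32319 − (-0.23407))/3 = -0.35290
I_{2,1} = -0.34470 + (-0.34470 − (-0.32319))/3 = -0.35187
I_{2,2} = -0.35187 + (-0.35187 − (-0.35290))/15 = -0.35180

-0.352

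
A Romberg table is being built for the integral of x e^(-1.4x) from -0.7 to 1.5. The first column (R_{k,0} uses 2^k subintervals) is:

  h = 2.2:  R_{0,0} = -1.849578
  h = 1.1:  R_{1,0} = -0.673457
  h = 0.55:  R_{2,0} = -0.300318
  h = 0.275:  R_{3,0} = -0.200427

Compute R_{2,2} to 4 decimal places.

-0.1689

Richardson extrapolation on the trapezoidal column (denominator 4−1=3):
R_{1,1} = (4·(-0.673457) − (-1.849578)) / 3 = -0.281417
R_{2,1} = -0.300318 + (-0.300318 − (-0.673457))/3 = -0.175938
R_{2,2} = -0.175938 + (-0.175938 − (-0.281417))/15 = -0.168906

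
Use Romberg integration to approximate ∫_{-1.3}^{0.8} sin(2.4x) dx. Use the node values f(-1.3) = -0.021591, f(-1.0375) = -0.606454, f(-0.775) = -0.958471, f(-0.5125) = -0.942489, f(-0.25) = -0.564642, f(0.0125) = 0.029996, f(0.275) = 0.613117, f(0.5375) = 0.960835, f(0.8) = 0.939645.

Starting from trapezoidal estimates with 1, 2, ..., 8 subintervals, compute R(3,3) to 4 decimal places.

R(0,0) (trapezoid, 1 panel, h=2.1000): 0.963957
R(1,0) (trapezoid, 2 panels, h=1.0500): -0.110896
R(2,0) (trapezoid, 4 panels, h=0.5250): -0.236759
R(3,0) (trapezoid, 8 panels, h=0.2625): -0.264884
R(1,1) = -0.110896 + (-0.110896 − 0.963957)/3 = -0.469180
R(2,1) = -0.236759 + (-0.236759 − (-0.110896))/3 = -0.278713
R(3,1) = -0.264884 + (-0.264884 − (-0.236759))/3 = -0.274259
R(2,2) = -0.278713 + (-0.278713 − (-0.469180))/15 = -0.266015
R(3,2) = -0.274259 + (-0.274259 − (-0.278713))/15 = -0.273962
R(3,3) = -0.273962 + (-0.273962 − (-0.266015))/63 = -0.274088

-0.2741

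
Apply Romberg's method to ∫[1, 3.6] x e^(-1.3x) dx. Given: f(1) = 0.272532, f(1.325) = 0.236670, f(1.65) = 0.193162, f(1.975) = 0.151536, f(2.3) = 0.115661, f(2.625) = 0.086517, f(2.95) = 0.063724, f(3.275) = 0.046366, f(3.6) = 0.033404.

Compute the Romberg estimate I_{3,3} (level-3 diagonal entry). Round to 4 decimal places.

0.3397

I_{0,0} (trapezoid, 1 panel, h=2.6000): 0.397717
I_{1,0} (trapezoid, 2 panels, h=1.3000): 0.349218
I_{2,0} (trapezoid, 4 panels, h=0.6500): 0.341585
I_{3,0} (trapezoid, 8 panels, h=0.3250): 0.340146
I_{1,1} = 0.349218 + (0.349218 − 0.397717)/3 = 0.333052
I_{2,1} = 0.341585 + (0.341585 − 0.349218)/3 = 0.339041
I_{3,1} = 0.340146 + (0.340146 − 0.341585)/3 = 0.339666
I_{2,2} = 0.339041 + (0.339041 − 0.333052)/15 = 0.339440
I_{3,2} = 0.339666 + (0.339666 − 0.339041)/15 = 0.339708
I_{3,3} = 0.339708 + (0.339708 − 0.339440)/63 = 0.339712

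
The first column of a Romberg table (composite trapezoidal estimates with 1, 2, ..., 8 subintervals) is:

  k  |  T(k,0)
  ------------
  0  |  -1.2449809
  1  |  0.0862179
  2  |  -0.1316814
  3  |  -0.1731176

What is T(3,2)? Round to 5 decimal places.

Richardson extrapolation on the trapezoidal column (denominator 4−1=3):
T(2,1) = -0.1316814 + (-0.1316814 − 0.0862179)/3 = -0.2043145
T(3,1) = (4·(-0.1731176) − (-0.1316814)) / 3 = -0.1869297
T(3,2) = (16·(-0.1869297) − (-0.2043145)) / 15 = -0.1857707

-0.18577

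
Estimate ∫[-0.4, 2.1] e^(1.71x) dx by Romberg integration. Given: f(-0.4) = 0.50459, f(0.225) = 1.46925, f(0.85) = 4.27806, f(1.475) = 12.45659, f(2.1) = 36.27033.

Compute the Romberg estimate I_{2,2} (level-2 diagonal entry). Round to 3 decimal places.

I_{0,0} (trapezoid, 1 panel, h=2.5000): 45.96865
I_{1,0} (trapezoid, 2 panels, h=1.2500): 28.33190
I_{2,0} (trapezoid, 4 panels, h=0.6250): 22.86960
I_{1,1} = 28.33190 + (28.33190 − 45.96865)/3 = 22.45298
I_{2,1} = 22.86960 + (22.86960 − 28.33190)/3 = 21.04883
I_{2,2} = 21.04883 + (21.04883 − 22.45298)/15 = 20.95522

20.955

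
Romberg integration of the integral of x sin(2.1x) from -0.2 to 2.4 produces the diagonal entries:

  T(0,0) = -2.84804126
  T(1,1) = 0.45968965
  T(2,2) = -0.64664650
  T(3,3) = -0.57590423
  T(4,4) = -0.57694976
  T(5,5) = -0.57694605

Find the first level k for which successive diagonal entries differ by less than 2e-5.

|T(1,1) − T(0,0)| = 3.30773091 ≥ 2e-5
|T(2,2) − T(1,1)| = 1.10633615 ≥ 2e-5
|T(3,3) − T(2,2)| = 0.07074227 ≥ 2e-5
|T(4,4) − T(3,3)| = 0.00104553 ≥ 2e-5
|T(5,5) − T(4,4)| = 0.00000371 < 2e-5

k = 5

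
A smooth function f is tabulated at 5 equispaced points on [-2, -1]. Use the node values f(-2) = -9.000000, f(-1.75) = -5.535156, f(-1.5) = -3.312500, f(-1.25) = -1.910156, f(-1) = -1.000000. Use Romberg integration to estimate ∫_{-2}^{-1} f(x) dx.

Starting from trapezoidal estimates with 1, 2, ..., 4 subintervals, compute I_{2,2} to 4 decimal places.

I_{0,0} (trapezoid, 1 panel, h=1.0000): -5.000000
I_{1,0} (trapezoid, 2 panels, h=0.5000): -4.156250
I_{2,0} (trapezoid, 4 panels, h=0.2500): -3.939453
I_{1,1} = -4.156250 + (-4.156250 − (-5.000000))/3 = -3.875000
I_{2,1} = -3.939453 + (-3.939453 − (-4.156250))/3 = -3.867187
I_{2,2} = -3.867187 + (-3.867187 − (-3.875000))/15 = -3.866666

-3.8667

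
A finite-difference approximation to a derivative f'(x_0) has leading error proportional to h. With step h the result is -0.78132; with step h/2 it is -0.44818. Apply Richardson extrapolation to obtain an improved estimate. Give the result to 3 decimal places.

The leading error scales as h; refining by a factor of 2 reduces it by 2^1 = 2.
Extrapolated value = (2·A(h/2) − A(h)) / (2 − 1)
= (2·(-0.44818) − (-0.78132)) / 1
= -0.11504 / 1 = -0.11504

-0.115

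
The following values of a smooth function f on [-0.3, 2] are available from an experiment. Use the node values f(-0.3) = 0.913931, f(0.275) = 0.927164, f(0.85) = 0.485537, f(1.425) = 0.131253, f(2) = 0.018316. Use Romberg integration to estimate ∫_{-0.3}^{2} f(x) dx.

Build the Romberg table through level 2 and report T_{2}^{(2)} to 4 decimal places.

T_{0}^{(0)} (trapezoid, 1 panel, h=2.3000): 1.072084
T_{1}^{(0)} (trapezoid, 2 panels, h=1.1500): 1.094410
T_{2}^{(0)} (trapezoid, 4 panels, h=0.5750): 1.155795
T_{1}^{(1)} = 1.094410 + (1.094410 − 1.072084)/3 = 1.101852
T_{2}^{(1)} = 1.155795 + (1.155795 − 1.094410)/3 = 1.176257
T_{2}^{(2)} = 1.176257 + (1.176257 − 1.101852)/15 = 1.181217

1.1812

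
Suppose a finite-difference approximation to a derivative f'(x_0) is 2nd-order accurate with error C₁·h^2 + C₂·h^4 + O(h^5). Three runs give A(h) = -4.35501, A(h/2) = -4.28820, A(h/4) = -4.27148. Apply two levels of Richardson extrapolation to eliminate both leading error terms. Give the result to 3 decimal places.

-4.266

First eliminate the h^2 term (factor 2^2 = 4):
  B₁ = (4·(-4.28820) − (-4.35501))/3 = -4.26593
  B₂ = (4·(-4.27148) − (-4.28820))/3 = -4.26591
Then eliminate the h^4 term (factor 2^4 = 16):
  (16·(-4.26591) − (-4.26593))/15 = -4.26591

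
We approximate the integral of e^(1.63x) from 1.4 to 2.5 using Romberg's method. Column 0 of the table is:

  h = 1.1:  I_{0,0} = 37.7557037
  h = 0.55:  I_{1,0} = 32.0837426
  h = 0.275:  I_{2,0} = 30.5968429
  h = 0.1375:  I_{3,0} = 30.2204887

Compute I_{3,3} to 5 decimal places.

30.09462

I_{1,1} = (4·32.0837426 − 37.7557037) / 3 = 30.1930889
I_{2,1} = 30.5968429 + (30.5968429 − 32.0837426)/3 = 30.1012097
I_{3,1} = 30.2204887 + (30.2204887 − 30.5968429)/3 = 30.0950373
I_{2,2} = 30.1012097 + (30.1012097 − 30.1930889)/15 = 30.0950844
I_{3,2} = 30.0950373 + (30.0950373 − 30.1012097)/15 = 30.0946258
I_{3,3} = (64·30.0946258 − 30.0950844) / 63 = 30.0946185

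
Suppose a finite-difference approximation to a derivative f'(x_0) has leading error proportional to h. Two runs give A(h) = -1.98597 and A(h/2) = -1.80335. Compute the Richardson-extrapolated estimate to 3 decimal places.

-1.621

The leading error scales as h; refining by a factor of 2 reduces it by 2^1 = 2.
Extrapolated value = (2·A(h/2) − A(h)) / (2 − 1)
= (2·(-1.80335) − (-1.98597)) / 1
= -1.62073 / 1 = -1.62073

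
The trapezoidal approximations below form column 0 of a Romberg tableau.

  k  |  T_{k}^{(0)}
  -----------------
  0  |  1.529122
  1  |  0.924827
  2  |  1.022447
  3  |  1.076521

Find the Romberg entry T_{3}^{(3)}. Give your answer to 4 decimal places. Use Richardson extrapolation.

1.0975

Richardson extrapolation on the trapezoidal column (denominator 4−1=3):
T_{1}^{(1)} = 0.924827 + (0.924827 − 1.529122)/3 = 0.723395
T_{2}^{(1)} = (4·1.022447 − 0.924827) / 3 = 1.054987
T_{3}^{(1)} = (4·1.076521 − 1.022447) / 3 = 1.094546
T_{2}^{(2)} = (16·1.054987 − 0.723395) / 15 = 1.077093
T_{3}^{(2)} = 1.094546 + (1.094546 − 1.054987)/15 = 1.097183
T_{3}^{(3)} = 1.097183 + (1.097183 − 1.077093)/63 = 1.097502
(Column j=1 coincides with Simpson's rule on the same nodes.)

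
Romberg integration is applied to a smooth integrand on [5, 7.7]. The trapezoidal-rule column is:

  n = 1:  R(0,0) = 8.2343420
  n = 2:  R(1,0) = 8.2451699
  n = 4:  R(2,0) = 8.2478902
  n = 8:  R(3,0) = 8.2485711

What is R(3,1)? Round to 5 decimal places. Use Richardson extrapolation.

8.24880

R(3,1) = 8.2485711 + (8.2485711 − 8.2478902)/3 = 8.2487981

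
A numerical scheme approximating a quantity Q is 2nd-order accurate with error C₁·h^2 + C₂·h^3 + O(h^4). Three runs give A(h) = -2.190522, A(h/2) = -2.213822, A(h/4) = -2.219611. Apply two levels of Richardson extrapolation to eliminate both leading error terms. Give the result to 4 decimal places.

-2.2215

First eliminate the h^2 term (factor 2^2 = 4):
  B₁ = (4·(-2.213822) − (-2.190522))/3 = -2.221589
  B₂ = (4·(-2.219611) − (-2.213822))/3 = -2.221541
Then eliminate the h^3 term (factor 2^3 = 8):
  (8·(-2.221541) − (-2.221589))/7 = -2.221534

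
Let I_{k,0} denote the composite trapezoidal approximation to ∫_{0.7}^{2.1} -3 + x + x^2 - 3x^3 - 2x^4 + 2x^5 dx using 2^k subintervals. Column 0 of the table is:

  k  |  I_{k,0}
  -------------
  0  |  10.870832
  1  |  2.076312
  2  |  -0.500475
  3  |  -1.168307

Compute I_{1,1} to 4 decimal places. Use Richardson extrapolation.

-0.8552

I_{1,1} = (4·2.076312 − 10.870832) / 3 = -0.855195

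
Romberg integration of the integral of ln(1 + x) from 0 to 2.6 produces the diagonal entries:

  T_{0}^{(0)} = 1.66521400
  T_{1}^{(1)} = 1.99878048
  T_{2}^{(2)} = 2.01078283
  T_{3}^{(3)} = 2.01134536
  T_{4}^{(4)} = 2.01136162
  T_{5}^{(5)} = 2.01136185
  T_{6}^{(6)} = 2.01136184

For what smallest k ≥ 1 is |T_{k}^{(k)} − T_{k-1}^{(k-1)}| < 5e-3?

|T_{1}^{(1)} − T_{0}^{(0)}| = 0.33356648 ≥ 5e-3
|T_{2}^{(2)} − T_{1}^{(1)}| = 0.01200235 ≥ 5e-3
|T_{3}^{(3)} − T_{2}^{(2)}| = 0.00056253 < 5e-3

k = 3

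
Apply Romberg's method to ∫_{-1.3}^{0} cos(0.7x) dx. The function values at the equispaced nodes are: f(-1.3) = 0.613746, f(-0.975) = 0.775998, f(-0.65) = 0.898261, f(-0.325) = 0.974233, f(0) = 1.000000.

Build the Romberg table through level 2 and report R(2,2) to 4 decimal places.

1.1279

R(0,0) (trapezoid, 1 panel, h=1.3000): 1.048935
R(1,0) (trapezoid, 2 panels, h=0.6500): 1.108337
R(2,0) (trapezoid, 4 panels, h=0.3250): 1.122994
R(1,1) = 1.108337 + (1.108337 − 1.048935)/3 = 1.128138
R(2,1) = 1.122994 + (1.122994 − 1.108337)/3 = 1.127880
R(2,2) = 1.127880 + (1.127880 − 1.128138)/15 = 1.127863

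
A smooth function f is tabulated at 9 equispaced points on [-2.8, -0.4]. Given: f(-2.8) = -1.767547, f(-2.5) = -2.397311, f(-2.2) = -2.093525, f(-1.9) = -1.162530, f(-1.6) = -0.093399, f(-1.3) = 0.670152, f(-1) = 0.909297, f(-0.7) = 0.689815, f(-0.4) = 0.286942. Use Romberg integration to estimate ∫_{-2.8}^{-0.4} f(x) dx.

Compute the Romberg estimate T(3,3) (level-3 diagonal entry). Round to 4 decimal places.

T(0,0) (trapezoid, 1 panel, h=2.4000): -1.776726
T(1,0) (trapezoid, 2 panels, h=1.2000): -1.000442
T(2,0) (trapezoid, 4 panels, h=0.6000): -1.210758
T(3,0) (trapezoid, 8 panels, h=0.3000): -1.265341
T(1,1) = -1.000442 + (-1.000442 − (-1.776726))/3 = -0.741681
T(2,1) = -1.210758 + (-1.210758 − (-1.000442))/3 = -1.280863
T(3,1) = -1.265341 + (-1.265341 − (-1.210758))/3 = -1.283535
T(2,2) = -1.280863 + (-1.280863 − (-0.741681))/15 = -1.316808
T(3,2) = -1.283535 + (-1.283535 − (-1.280863))/15 = -1.283713
T(3,3) = -1.283713 + (-1.283713 − (-1.316808))/63 = -1.283188

-1.2832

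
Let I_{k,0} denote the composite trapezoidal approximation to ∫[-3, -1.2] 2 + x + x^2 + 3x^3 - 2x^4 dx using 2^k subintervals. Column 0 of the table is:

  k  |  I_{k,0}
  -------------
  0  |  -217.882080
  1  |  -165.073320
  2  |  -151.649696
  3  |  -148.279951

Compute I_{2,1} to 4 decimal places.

-147.1752

I_{2,1} = (4·(-151.649696) − (-165.073320)) / 3 = -147.175155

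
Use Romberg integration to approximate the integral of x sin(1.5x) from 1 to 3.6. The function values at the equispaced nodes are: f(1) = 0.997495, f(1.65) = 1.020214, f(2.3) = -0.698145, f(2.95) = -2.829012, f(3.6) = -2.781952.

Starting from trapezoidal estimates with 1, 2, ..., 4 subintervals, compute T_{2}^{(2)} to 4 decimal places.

-2.2750

T_{0}^{(0)} (trapezoid, 1 panel, h=2.6000): -2.319794
T_{1}^{(0)} (trapezoid, 2 panels, h=1.3000): -2.067486
T_{2}^{(0)} (trapezoid, 4 panels, h=0.6500): -2.209461
T_{1}^{(1)} = -2.067486 + (-2.067486 − (-2.319794))/3 = -1.983383
T_{2}^{(1)} = -2.209461 + (-2.209461 − (-2.067486))/3 = -2.256786
T_{2}^{(2)} = -2.256786 + (-2.256786 − (-1.983383))/15 = -2.275013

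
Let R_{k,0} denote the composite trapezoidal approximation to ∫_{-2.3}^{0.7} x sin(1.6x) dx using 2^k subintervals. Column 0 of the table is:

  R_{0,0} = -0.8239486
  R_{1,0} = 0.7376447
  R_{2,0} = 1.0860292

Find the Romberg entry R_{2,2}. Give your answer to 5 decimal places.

1.19842

Richardson extrapolation on the trapezoidal column (denominator 4−1=3):
R_{1,1} = (4·0.7376447 − (-0.8239486)) / 3 = 1.2581758
R_{2,1} = 1.0860292 + (1.0860292 − 0.7376447)/3 = 1.2021574
R_{2,2} = (16·1.2021574 − 1.2581758) / 15 = 1.1984228
(Column j=1 coincides with Simpson's rule on the same nodes.)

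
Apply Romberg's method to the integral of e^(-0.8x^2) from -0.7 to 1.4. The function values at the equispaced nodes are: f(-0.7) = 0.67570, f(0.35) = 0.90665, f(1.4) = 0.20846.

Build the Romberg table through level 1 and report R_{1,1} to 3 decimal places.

1.579

R_{0,0} (trapezoid, 1 panel, h=2.1000): 0.92837
R_{1,0} (trapezoid, 2 panels, h=1.0500): 1.41617
R_{1,1} = 1.41617 + (1.41617 − 0.92837)/3 = 1.57877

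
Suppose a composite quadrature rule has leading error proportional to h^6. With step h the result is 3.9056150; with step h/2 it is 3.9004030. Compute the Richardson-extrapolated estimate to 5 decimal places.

3.90032

Extrapolated value = (64·A(h/2) − A(h)) / (64 − 1)
= (64·3.9004030 − 3.9056150) / 63
= 245.7201770 / 63 = 3.9003203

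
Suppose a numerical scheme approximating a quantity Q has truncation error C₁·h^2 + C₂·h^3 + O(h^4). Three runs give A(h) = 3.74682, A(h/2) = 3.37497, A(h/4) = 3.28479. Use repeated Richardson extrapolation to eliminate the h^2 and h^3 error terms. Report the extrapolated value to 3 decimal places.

First eliminate the h^2 term (factor 2^2 = 4):
  B₁ = (4·3.37497 − 3.74682)/3 = 3.25102
  B₂ = (4·3.28479 − 3.37497)/3 = 3.25473
Then eliminate the h^3 term (factor 2^3 = 8):
  (8·3.25473 − 3.25102)/7 = 3.25526

3.255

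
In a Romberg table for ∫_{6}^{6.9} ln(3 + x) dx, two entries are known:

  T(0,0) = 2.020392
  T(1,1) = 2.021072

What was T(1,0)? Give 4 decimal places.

2.0209

From T(1,1) = (4·T(1,0) − T(0,0))/3, solve for T(1,0):
4·T(1,0) = 3·2.021072 + 2.020392 = 8.083608
T(1,0) = 2.020902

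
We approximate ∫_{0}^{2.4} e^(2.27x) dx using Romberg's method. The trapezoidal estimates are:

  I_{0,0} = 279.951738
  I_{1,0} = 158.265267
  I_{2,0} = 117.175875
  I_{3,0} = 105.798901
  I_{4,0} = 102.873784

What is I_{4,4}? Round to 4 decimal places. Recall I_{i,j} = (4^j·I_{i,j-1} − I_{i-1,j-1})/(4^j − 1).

101.8913

I_{1,1} = (4·158.265267 − 279.951738) / 3 = 117.703110
I_{2,1} = 117.175875 + (117.175875 − 158.265267)/3 = 103.479411
I_{3,1} = 105.798901 + (105.798901 − 117.175875)/3 = 102.006576
I_{4,1} = (4·102.873784 − 105.798901) / 3 = 101.898745
I_{2,2} = 103.479411 + (103.479411 − 117.703110)/15 = 102.531164
I_{3,2} = 102.006576 + (102.006576 − 103.479411)/15 = 101.908387
I_{4,2} = 101.898745 + (101.898745 − 102.006576)/15 = 101.891556
I_{3,3} = (64·101.908387 − 102.531164) / 63 = 101.898502
I_{4,3} = 101.891556 + (101.891556 − 101.908387)/63 = 101.891289
I_{4,4} = (256·101.891289 − 101.898502) / 255 = 101.891261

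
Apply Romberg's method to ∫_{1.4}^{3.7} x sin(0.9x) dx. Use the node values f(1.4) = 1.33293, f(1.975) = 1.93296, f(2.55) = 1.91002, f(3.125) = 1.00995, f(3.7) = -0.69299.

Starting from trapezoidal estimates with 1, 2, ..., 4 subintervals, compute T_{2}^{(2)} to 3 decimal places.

T_{0}^{(0)} (trapezoid, 1 panel, h=2.3000): 0.73593
T_{1}^{(0)} (trapezoid, 2 panels, h=1.1500): 2.56449
T_{2}^{(0)} (trapezoid, 4 panels, h=0.5750): 2.97442
T_{1}^{(1)} = 2.56449 + (2.56449 − 0.73593)/3 = 3.17401
T_{2}^{(1)} = 2.97442 + (2.97442 − 2.56449)/3 = 3.11106
T_{2}^{(2)} = 3.11106 + (3.11106 − 3.17401)/15 = 3.10686

3.107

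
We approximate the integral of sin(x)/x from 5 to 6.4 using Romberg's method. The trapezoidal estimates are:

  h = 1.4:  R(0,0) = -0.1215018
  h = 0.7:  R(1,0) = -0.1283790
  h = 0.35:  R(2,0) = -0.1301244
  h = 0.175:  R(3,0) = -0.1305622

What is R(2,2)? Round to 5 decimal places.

-0.13071

Richardson extrapolation on the trapezoidal column (denominator 4−1=3):
R(1,1) = -0.1283790 + (-0.1283790 − (-0.1215018))/3 = -0.1306714
R(2,1) = -0.1301244 + (-0.1301244 − (-0.1283790))/3 = -0.1307062
R(2,2) = -0.1307062 + (-0.1307062 − (-0.1306714))/15 = -0.1307085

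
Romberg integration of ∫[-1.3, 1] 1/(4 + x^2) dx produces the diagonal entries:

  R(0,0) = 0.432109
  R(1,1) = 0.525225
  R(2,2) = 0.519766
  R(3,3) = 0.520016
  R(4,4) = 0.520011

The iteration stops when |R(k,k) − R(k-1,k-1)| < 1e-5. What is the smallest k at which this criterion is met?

k = 4

|R(1,1) − R(0,0)| = 0.093116 ≥ 1e-5
|R(2,2) − R(1,1)| = 0.005459 ≥ 1e-5
|R(3,3) − R(2,2)| = 0.000250 ≥ 1e-5
|R(4,4) − R(3,3)| = 0.000005 < 1e-5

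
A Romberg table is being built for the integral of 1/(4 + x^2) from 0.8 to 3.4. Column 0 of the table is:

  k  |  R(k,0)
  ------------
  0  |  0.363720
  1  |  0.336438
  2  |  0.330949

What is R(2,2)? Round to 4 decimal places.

0.3292

Richardson extrapolation on the trapezoidal column (denominator 4−1=3):
R(1,1) = (4·0.336438 − 0.363720) / 3 = 0.327344
R(2,1) = (4·0.330949 − 0.336438) / 3 = 0.329119
R(2,2) = (16·0.329119 − 0.327344) / 15 = 0.329237
(Column j=1 coincides with Simpson's rule on the same nodes.)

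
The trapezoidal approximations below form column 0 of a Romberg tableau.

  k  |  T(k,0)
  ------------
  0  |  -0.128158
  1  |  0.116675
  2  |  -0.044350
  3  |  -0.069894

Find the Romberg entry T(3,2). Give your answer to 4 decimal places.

-0.0771

T(2,1) = (4·(-0.044350) − 0.116675) / 3 = -0.098025
T(3,1) = (4·(-0.069894) − (-0.044350)) / 3 = -0.078409
T(3,2) = -0.078409 + (-0.078409 − (-0.098025))/15 = -0.077101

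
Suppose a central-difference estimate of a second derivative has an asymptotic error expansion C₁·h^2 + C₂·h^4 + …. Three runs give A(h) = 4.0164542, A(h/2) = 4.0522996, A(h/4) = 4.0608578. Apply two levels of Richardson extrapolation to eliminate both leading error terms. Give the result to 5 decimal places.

4.06367

First eliminate the h^2 term (factor 2^2 = 4):
  B₁ = (4·4.0522996 − 4.0164542)/3 = 4.0642481
  B₂ = (4·4.0608578 − 4.0522996)/3 = 4.0637105
Then eliminate the h^4 term (factor 2^4 = 16):
  (16·4.0637105 − 4.0642481)/15 = 4.0636747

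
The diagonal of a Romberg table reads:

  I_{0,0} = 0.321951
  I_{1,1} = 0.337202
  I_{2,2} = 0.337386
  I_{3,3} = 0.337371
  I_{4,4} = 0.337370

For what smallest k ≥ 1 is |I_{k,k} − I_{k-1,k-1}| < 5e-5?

k = 3

|I_{1,1} − I_{0,0}| = 0.015251 ≥ 5e-5
|I_{2,2} − I_{1,1}| = 0.000184 ≥ 5e-5
|I_{3,3} − I_{2,2}| = 0.000015 < 5e-5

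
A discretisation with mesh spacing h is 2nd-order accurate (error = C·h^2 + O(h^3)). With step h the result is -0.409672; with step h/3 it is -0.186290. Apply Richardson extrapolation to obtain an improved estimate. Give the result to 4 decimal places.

Extrapolated value = (9·A(h/3) − A(h)) / (9 − 1)
= (9·(-0.186290) − (-0.409672)) / 8
= -1.266938 / 8 = -0.158367

-0.1584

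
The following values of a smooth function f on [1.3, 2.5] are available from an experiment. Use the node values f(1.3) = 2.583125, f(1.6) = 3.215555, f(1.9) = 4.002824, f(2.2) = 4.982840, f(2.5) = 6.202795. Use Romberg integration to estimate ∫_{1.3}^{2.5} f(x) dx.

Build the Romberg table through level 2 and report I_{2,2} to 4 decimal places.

I_{0,0} (trapezoid, 1 panel, h=1.2000): 5.271552
I_{1,0} (trapezoid, 2 panels, h=0.6000): 5.037470
I_{2,0} (trapezoid, 4 panels, h=0.3000): 4.978254
I_{1,1} = 5.037470 + (5.037470 − 5.271552)/3 = 4.959443
I_{2,1} = 4.978254 + (4.978254 − 5.037470)/3 = 4.958515
I_{2,2} = 4.958515 + (4.958515 − 4.959443)/15 = 4.958453

4.9585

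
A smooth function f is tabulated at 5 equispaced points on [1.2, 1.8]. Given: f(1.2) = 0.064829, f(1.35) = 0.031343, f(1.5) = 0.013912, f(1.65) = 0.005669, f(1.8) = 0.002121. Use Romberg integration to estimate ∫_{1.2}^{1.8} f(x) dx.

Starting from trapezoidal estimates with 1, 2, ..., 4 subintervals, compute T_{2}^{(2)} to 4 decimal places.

0.0121

T_{0}^{(0)} (trapezoid, 1 panel, h=0.6000): 0.020085
T_{1}^{(0)} (trapezoid, 2 panels, h=0.3000): 0.014216
T_{2}^{(0)} (trapezoid, 4 panels, h=0.1500): 0.012660
T_{1}^{(1)} = 0.014216 + (0.014216 − 0.020085)/3 = 0.012260
T_{2}^{(1)} = 0.012660 + (0.012660 − 0.014216)/3 = 0.012141
T_{2}^{(2)} = 0.012141 + (0.012141 − 0.012260)/15 = 0.012133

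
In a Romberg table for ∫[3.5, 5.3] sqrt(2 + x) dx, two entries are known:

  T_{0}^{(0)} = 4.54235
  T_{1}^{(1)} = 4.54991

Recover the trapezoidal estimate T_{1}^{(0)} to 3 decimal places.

From T_{1}^{(1)} = (4·T_{1}^{(0)} − T_{0}^{(0)})/3, solve for T_{1}^{(0)}:
4·T_{1}^{(0)} = 3·4.54991 + 4.54235 = 18.19208
T_{1}^{(0)} = 4.54802

4.548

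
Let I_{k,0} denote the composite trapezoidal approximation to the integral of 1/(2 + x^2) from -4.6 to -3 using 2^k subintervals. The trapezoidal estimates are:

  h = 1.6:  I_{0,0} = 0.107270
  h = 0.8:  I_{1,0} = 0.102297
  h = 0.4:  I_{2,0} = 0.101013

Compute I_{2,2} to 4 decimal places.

0.1006

Richardson extrapolation on the trapezoidal column (denominator 4−1=3):
I_{1,1} = 0.102297 + (0.102297 − 0.107270)/3 = 0.100639
I_{2,1} = (4·0.101013 − 0.102297) / 3 = 0.100585
I_{2,2} = (16·0.100585 − 0.100639) / 15 = 0.100581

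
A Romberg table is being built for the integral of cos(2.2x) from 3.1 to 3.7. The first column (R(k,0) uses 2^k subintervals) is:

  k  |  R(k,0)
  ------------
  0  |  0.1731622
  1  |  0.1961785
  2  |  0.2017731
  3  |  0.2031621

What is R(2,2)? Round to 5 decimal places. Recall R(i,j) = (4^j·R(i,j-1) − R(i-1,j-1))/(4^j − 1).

R(1,1) = (4·0.1961785 − 0.1731622) / 3 = 0.2038506
R(2,1) = (4·0.2017731 − 0.1961785) / 3 = 0.2036380
R(2,2) = (16·0.2036380 − 0.2038506) / 15 = 0.2036238
(Column j=1 coincides with Simpson's rule on the same nodes.)

0.20362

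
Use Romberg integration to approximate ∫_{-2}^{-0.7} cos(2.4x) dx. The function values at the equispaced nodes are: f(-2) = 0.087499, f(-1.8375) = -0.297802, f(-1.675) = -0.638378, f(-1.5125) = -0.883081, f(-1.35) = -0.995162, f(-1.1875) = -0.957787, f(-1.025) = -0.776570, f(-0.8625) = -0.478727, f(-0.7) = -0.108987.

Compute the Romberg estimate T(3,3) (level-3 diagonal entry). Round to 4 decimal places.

T(0,0) (trapezoid, 1 panel, h=1.3000): -0.013967
T(1,0) (trapezoid, 2 panels, h=0.6500): -0.653839
T(2,0) (trapezoid, 4 panels, h=0.3250): -0.786778
T(3,0) (trapezoid, 8 panels, h=0.1625): -0.818716
T(1,1) = -0.653839 + (-0.653839 − (-0.013967))/3 = -0.867130
T(2,1) = -0.786778 + (-0.786778 − (-0.653839))/3 = -0.831091
T(3,1) = -0.818716 + (-0.818716 − (-0.786778))/3 = -0.829362
T(2,2) = -0.831091 + (-0.831091 − (-0.867130))/15 = -0.828688
T(3,2) = -0.829362 + (-0.829362 − (-0.831091))/15 = -0.829247
T(3,3) = -0.829247 + (-0.829247 − (-0.828688))/63 = -0.829256

-0.8293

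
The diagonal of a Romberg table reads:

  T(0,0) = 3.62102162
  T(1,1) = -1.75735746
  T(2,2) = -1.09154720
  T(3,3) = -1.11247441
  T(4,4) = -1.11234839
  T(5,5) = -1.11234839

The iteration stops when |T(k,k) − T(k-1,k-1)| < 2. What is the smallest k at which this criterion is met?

k = 2

|T(1,1) − T(0,0)| = 5.37837908 ≥ 2
|T(2,2) − T(1,1)| = 0.66581026 < 2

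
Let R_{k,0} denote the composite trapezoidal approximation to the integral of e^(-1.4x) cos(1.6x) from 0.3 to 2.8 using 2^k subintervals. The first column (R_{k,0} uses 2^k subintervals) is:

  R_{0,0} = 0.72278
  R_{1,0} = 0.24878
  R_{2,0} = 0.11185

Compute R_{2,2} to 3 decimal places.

R_{1,1} = (4·0.24878 − 0.72278) / 3 = 0.09078
R_{2,1} = (4·0.11185 − 0.24878) / 3 = 0.06621
R_{2,2} = (16·0.06621 − 0.09078) / 15 = 0.06457

0.065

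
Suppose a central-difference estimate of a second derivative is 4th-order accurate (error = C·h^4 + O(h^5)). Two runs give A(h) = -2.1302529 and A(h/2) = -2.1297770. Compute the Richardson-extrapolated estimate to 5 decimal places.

-2.12975

Extrapolated value = (16·A(h/2) − A(h)) / (16 − 1)
= (16·(-2.1297770) − (-2.1302529)) / 15
= -31.9461791 / 15 = -2.1297453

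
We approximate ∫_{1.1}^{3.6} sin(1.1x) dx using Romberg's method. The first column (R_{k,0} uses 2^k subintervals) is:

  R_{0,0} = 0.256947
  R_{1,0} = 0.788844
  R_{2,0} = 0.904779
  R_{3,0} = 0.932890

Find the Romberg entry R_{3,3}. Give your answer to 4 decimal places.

0.9422

Richardson extrapolation on the trapezoidal column (denominator 4−1=3):
R_{1,1} = (4·0.788844 − 0.256947) / 3 = 0.966143
R_{2,1} = (4·0.904779 − 0.788844) / 3 = 0.943424
R_{3,1} = 0.932890 + (0.932890 − 0.904779)/3 = 0.942260
R_{2,2} = (16·0.943424 − 0.966143) / 15 = 0.941909
R_{3,2} = 0.942260 + (0.942260 − 0.943424)/15 = 0.942182
R_{3,3} = 0.942182 + (0.942182 − 0.941909)/63 = 0.942186
(Column j=1 coincides with Simpson's rule on the same nodes.)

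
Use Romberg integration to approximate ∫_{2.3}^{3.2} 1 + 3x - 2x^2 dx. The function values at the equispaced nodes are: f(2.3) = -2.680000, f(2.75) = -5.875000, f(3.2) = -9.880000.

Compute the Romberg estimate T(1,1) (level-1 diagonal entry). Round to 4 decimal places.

-5.4090

T(0,0) (trapezoid, 1 panel, h=0.9000): -5.652000
T(1,0) (trapezoid, 2 panels, h=0.4500): -5.469750
T(1,1) = -5.469750 + (-5.469750 − (-5.652000))/3 = -5.409000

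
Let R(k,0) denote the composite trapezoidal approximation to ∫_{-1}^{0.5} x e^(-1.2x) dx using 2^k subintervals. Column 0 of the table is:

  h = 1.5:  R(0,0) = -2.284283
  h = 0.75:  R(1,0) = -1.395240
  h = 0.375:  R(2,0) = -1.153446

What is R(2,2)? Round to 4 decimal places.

R(1,1) = -1.395240 + (-1.395240 − (-2.284283))/3 = -1.098892
R(2,1) = (4·(-1.153446) − (-1.395240)) / 3 = -1.072848
R(2,2) = -1.072848 + (-1.072848 − (-1.098892))/15 = -1.071112

-1.0711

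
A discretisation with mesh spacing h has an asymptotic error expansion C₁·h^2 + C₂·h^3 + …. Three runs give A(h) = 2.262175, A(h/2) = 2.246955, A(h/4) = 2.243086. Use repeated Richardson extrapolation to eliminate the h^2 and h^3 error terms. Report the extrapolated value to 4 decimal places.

First eliminate the h^2 term (factor 2^2 = 4):
  B₁ = (4·2.246955 − 2.262175)/3 = 2.241882
  B₂ = (4·2.243086 − 2.246955)/3 = 2.241796
Then eliminate the h^3 term (factor 2^3 = 8):
  (8·2.241796 − 2.241882)/7 = 2.241784

2.2418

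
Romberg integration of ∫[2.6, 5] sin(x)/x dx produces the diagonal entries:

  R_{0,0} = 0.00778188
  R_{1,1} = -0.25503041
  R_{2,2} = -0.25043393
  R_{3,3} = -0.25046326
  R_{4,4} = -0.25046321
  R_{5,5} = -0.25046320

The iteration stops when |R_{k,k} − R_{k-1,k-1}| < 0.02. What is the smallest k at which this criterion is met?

k = 2

|R_{1,1} − R_{0,0}| = 0.26281229 ≥ 0.02
|R_{2,2} − R_{1,1}| = 0.00459648 < 0.02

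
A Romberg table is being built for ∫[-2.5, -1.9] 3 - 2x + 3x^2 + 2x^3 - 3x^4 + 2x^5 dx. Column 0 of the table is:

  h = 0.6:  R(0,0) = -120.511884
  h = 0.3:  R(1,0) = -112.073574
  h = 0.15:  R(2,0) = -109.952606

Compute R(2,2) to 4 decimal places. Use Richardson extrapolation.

-109.2446

R(1,1) = (4·(-112.073574) − (-120.511884)) / 3 = -109.260804
R(2,1) = -109.952606 + (-109.952606 − (-112.073574))/3 = -109.245617
R(2,2) = (16·(-109.245617) − (-109.260804)) / 15 = -109.244605
(Column j=1 coincides with Simpson's rule on the same nodes.)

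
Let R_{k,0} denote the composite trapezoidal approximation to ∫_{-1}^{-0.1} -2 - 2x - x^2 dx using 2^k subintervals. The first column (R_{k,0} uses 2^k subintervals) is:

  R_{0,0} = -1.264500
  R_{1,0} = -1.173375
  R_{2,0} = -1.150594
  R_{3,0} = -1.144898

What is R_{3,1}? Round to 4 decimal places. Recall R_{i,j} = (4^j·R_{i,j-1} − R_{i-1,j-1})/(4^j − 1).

-1.1430

Richardson extrapolation on the trapezoidal column (denominator 4−1=3):
R_{3,1} = -1.144898 + (-1.144898 − (-1.150594))/3 = -1.142999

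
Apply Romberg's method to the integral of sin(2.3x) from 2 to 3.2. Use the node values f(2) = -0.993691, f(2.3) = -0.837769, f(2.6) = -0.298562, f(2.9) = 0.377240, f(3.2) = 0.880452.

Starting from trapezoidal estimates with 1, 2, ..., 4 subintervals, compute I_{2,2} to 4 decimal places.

I_{0,0} (trapezoid, 1 panel, h=1.2000): -0.067943
I_{1,0} (trapezoid, 2 panels, h=0.6000): -0.213109
I_{2,0} (trapezoid, 4 panels, h=0.3000): -0.244713
I_{1,1} = -0.213109 + (-0.213109 − (-0.067943))/3 = -0.261498
I_{2,1} = -0.244713 + (-0.244713 − (-0.213109))/3 = -0.255248
I_{2,2} = -0.255248 + (-0.255248 − (-0.261498))/15 = -0.254831

-0.2548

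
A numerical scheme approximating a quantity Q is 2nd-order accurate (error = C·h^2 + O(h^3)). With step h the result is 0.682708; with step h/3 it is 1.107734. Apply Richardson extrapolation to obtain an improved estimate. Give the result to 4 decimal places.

Extrapolated value = (9·A(h/3) − A(h)) / (9 − 1)
= (9·1.107734 − 0.682708) / 8
= 9.286898 / 8 = 1.160862

1.1609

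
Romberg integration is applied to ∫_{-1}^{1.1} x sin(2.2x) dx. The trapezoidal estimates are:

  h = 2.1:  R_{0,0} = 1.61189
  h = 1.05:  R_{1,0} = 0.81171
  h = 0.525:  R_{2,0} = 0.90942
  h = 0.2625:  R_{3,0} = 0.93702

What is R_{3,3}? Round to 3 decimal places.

Richardson extrapolation on the trapezoidal column (denominator 4−1=3):
R_{1,1} = (4·0.81171 − 1.61189) / 3 = 0.54498
R_{2,1} = 0.90942 + (0.90942 − 0.81171)/3 = 0.94199
R_{3,1} = 0.93702 + (0.93702 − 0.90942)/3 = 0.94622
R_{2,2} = 0.94199 + (0.94199 − 0.54498)/15 = 0.96846
R_{3,2} = 0.94622 + (0.94622 − 0.94199)/15 = 0.94650
R_{3,3} = 0.94650 + (0.94650 − 0.96846)/63 = 0.94615

0.946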